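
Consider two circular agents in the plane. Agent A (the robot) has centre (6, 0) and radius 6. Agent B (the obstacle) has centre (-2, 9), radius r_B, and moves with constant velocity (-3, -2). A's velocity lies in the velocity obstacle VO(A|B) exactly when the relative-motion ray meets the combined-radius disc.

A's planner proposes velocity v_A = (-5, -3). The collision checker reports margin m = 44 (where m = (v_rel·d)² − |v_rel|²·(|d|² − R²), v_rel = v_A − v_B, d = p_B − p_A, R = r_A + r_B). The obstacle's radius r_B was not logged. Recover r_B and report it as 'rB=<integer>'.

m = 44
d = (-8, 9);  v_rel = (-2, -1),  |v_rel|² = 5
v_rel×d = (-2)·(9) − (-1)·(-8) = -26
since m = R²·5 − (-26)²:  R² = (676 + 44) / 5 = 144
R = √144 = 12  ⇒  r_B = 12 − 6 = 6

rB=6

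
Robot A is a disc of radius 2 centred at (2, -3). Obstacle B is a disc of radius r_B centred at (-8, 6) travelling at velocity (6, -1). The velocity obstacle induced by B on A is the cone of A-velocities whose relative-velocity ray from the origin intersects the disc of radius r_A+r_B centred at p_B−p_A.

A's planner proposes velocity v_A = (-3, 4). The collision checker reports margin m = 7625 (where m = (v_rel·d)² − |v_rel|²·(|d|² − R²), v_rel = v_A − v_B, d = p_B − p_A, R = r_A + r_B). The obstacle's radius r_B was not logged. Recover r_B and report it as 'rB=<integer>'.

m = 7625
d = (-10, 9);  v_rel = (-9, 5),  |v_rel|² = 106
v_rel×d = (-9)·(9) − (5)·(-10) = -31
since m = R²·106 − (-31)²:  R² = (961 + 7625) / 106 = 81
R = √81 = 9  ⇒  r_B = 9 − 2 = 7

rB=7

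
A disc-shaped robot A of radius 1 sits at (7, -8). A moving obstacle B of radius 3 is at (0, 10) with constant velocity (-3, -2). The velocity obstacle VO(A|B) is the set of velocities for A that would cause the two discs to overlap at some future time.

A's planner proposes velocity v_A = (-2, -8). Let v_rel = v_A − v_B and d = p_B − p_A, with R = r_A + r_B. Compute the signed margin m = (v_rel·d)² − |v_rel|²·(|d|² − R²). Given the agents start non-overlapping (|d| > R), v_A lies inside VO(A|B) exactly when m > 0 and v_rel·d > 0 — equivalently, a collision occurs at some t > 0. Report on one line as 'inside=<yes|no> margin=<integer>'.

d = (-7, 18),  |d|² = 373;  R = 1+3 = 4,  c = 373−4² = 357
v_rel = (1, -6),  |v_rel|² = 37;  v_rel·d = (1)·(-7) + (-6)·(18) = -115
37·t² + 230·t + 357 = 0  ⇒  m = (-115)² − 37·357 = 16
m = 16 > 0,  v_rel·d = -115 < 0  ⇒  outside

inside=no margin=16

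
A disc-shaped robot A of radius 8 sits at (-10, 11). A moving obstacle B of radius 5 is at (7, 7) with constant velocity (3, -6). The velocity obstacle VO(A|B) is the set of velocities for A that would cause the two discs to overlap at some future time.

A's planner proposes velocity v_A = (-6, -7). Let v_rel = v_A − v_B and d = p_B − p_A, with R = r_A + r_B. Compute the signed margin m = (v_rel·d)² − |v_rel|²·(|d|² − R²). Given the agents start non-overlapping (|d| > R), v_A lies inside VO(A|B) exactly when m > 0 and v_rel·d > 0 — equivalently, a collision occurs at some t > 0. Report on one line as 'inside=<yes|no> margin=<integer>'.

d = (17, -4),  |d|² = 305;  R = 8+5 = 13,  c = 305−13² = 136
v_rel = (-9, -1),  |v_rel|² = 82;  v_rel·d = (-9)·(17) + (-1)·(-4) = -149
82·t² + 298·t + 136 = 0  ⇒  m = (-149)² − 82·136 = 11049
m = 11049 > 0,  v_rel·d = -149 < 0  ⇒  outside

inside=no margin=11049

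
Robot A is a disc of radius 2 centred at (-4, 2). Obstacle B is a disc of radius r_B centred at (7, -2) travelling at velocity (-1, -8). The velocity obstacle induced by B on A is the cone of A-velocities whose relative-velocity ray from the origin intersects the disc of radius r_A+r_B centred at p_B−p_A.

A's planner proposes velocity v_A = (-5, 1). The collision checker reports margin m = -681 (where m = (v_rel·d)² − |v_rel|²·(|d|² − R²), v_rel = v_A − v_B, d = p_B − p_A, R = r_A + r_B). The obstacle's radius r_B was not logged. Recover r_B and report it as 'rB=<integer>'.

m = -681
d = (11, -4);  v_rel = (-4, 9),  |v_rel|² = 97
v_rel×d = (-4)·(-4) − (9)·(11) = -83
since m = R²·97 − (-83)²:  R² = (6889 + -681) / 97 = 64
R = √64 = 8  ⇒  r_B = 8 − 2 = 6

rB=6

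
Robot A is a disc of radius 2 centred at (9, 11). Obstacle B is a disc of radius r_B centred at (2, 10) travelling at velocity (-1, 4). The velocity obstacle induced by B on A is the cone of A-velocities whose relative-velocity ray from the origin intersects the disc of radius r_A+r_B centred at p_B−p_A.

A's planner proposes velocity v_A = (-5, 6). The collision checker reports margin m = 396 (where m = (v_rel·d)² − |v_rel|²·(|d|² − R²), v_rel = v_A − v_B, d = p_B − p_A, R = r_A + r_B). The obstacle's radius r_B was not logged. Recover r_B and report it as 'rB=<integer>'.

m = 396
d = (-7, -1);  v_rel = (-4, 2),  |v_rel|² = 20
v_rel×d = (-4)·(-1) − (2)·(-7) = 18
since m = R²·20 − 18²:  R² = (324 + 396) / 20 = 36
R = √36 = 6  ⇒  r_B = 6 − 2 = 4

rB=4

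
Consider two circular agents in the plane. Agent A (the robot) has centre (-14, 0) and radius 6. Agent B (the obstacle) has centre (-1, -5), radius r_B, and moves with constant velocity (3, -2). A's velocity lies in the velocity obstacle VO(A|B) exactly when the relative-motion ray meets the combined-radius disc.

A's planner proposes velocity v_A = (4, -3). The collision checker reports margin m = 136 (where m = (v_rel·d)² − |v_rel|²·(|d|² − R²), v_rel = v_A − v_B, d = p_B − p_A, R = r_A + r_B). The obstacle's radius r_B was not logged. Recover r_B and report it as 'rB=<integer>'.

m = 136
d = (13, -5);  v_rel = (1, -1),  |v_rel|² = 2
v_rel×d = (1)·(-5) − (-1)·(13) = 8
since m = R²·2 − 8²:  R² = (64 + 136) / 2 = 100
R = √100 = 10  ⇒  r_B = 10 − 6 = 4

rB=4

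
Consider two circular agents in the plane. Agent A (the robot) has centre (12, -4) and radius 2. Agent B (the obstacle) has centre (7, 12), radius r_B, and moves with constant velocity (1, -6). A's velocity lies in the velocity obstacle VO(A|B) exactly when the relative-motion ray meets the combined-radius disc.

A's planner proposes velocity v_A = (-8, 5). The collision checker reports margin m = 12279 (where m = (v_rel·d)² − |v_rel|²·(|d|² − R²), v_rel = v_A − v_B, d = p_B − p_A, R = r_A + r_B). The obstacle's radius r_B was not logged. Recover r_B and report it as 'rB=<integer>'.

m = 12279
d = (-5, 16);  v_rel = (-9, 11),  |v_rel|² = 202
v_rel×d = (-9)·(16) − (11)·(-5) = -89
since m = R²·202 − (-89)²:  R² = (7921 + 12279) / 202 = 100
R = √100 = 10  ⇒  r_B = 10 − 2 = 8

rB=8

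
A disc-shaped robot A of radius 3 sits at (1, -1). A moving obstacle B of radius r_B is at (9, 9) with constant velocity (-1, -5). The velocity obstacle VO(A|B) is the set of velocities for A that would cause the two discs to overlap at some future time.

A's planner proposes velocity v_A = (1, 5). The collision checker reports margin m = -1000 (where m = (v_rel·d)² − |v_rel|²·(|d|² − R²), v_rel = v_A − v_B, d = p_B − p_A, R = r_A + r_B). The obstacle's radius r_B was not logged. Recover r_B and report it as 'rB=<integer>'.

m = -1000
d = (8, 10);  v_rel = (2, 10),  |v_rel|² = 104
v_rel×d = (2)·(10) − (10)·(8) = -60
since m = R²·104 − (-60)²:  R² = (3600 + -1000) / 104 = 25
R = √25 = 5  ⇒  r_B = 5 − 3 = 2

rB=2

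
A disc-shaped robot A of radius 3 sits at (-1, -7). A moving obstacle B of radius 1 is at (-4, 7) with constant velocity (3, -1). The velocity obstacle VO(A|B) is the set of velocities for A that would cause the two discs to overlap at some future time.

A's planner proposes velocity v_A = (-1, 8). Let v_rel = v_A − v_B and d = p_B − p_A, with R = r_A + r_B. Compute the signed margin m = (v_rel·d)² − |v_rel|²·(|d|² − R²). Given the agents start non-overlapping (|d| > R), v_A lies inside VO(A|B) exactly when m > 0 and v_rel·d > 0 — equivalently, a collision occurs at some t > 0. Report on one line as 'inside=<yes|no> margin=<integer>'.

d = (-3, 14),  |d|² = 205;  R = 3+1 = 4,  c = 205−4² = 189
v_rel = (-4, 9),  |v_rel|² = 97;  v_rel·d = (-4)·(-3) + (9)·(14) = 138
97·t² − 276·t + 189 = 0  ⇒  m = 138² − 97·189 = 711
m = 711 > 0,  v_rel·d = 138 > 0  ⇒  inside

inside=yes margin=711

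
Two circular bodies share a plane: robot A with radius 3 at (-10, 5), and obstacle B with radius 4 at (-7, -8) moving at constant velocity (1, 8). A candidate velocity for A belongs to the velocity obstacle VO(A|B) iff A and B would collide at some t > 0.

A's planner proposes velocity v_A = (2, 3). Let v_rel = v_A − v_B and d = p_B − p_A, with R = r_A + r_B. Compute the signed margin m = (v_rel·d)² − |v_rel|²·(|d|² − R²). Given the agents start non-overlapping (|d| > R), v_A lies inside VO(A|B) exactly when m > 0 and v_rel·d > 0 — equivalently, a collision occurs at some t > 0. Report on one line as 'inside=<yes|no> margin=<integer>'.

d = (3, -13),  |d|² = 178;  R = 3+4 = 7,  c = 178−7² = 129
v_rel = (1, -5),  |v_rel|² = 26;  v_rel·d = (1)·(3) + (-5)·(-13) = 68
26·t² − 136·t + 129 = 0  ⇒  m = 68² − 26·129 = 1270
m = 1270 > 0,  v_rel·d = 68 > 0  ⇒  inside

inside=yes margin=1270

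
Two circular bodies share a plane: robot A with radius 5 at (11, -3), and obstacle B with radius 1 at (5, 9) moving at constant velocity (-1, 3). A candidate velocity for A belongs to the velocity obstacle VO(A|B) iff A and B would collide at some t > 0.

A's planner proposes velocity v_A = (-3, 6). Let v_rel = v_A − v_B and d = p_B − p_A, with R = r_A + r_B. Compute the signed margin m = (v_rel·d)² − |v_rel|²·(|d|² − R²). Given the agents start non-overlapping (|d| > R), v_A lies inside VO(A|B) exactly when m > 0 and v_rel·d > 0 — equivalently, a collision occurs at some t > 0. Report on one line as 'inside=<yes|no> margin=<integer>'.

d = (-6, 12),  |d|² = 180;  R = 5+1 = 6,  c = 180−6² = 144
v_rel = (-2, 3),  |v_rel|² = 13;  v_rel·d = (-2)·(-6) + (3)·(12) = 48
13·t² − 96·t + 144 = 0  ⇒  m = 48² − 13·144 = 432
m = 432 > 0,  v_rel·d = 48 > 0  ⇒  inside

inside=yes margin=432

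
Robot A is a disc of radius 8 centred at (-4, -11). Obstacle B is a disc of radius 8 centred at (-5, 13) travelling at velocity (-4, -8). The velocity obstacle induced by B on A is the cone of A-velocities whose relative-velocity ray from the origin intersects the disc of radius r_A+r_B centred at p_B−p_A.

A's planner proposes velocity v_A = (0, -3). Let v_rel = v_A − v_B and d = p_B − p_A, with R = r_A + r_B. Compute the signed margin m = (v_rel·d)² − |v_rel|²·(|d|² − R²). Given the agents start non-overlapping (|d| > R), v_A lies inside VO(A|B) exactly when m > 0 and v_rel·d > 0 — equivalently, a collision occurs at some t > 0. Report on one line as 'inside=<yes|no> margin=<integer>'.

d = (-1, 24),  |d|² = 577;  R = 8+8 = 16,  c = 577−16² = 321
v_rel = (4, 5),  |v_rel|² = 41;  v_rel·d = (4)·(-1) + (5)·(24) = 116
41·t² − 232·t + 321 = 0  ⇒  m = 116² − 41·321 = 295
m = 295 > 0,  v_rel·d = 116 > 0  ⇒  inside

inside=yes margin=295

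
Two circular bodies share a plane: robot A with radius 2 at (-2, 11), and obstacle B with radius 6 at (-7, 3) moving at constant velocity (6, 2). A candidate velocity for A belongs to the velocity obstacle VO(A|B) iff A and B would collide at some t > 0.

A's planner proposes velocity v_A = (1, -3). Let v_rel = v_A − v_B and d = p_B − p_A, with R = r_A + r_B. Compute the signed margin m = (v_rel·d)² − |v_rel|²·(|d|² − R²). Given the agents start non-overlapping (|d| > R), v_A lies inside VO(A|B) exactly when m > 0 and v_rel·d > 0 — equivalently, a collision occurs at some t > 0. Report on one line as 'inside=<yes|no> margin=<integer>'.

d = (-5, -8),  |d|² = 89;  R = 2+6 = 8,  c = 89−8² = 25
v_rel = (-5, -5),  |v_rel|² = 50;  v_rel·d = (-5)·(-5) + (-5)·(-8) = 65
50·t² − 130·t + 25 = 0  ⇒  m = 65² − 50·25 = 2975
m = 2975 > 0,  v_rel·d = 65 > 0  ⇒  inside

inside=yes margin=2975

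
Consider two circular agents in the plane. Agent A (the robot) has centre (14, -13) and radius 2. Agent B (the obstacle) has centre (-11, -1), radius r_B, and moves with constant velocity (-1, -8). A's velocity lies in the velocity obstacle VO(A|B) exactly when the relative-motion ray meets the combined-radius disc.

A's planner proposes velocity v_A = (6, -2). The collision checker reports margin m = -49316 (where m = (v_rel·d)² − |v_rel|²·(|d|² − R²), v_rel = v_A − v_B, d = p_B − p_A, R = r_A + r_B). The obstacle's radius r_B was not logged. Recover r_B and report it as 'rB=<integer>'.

m = -49316
d = (-25, 12);  v_rel = (7, 6),  |v_rel|² = 85
v_rel×d = (7)·(12) − (6)·(-25) = 234
since m = R²·85 − 234²:  R² = (54756 + -49316) / 85 = 64
R = √64 = 8  ⇒  r_B = 8 − 2 = 6

rB=6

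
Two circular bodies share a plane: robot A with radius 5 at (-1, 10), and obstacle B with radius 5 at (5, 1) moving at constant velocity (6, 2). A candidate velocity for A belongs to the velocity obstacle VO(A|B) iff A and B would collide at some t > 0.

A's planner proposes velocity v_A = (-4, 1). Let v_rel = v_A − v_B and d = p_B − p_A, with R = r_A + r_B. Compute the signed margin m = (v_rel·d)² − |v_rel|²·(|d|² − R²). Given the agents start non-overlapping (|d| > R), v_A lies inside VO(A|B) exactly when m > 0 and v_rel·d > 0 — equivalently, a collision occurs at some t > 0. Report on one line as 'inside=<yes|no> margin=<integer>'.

d = (6, -9),  |d|² = 117;  R = 5+5 = 10,  c = 117−10² = 17
v_rel = (-10, -1),  |v_rel|² = 101;  v_rel·d = (-10)·(6) + (-1)·(-9) = -51
101·t² + 102·t + 17 = 0  ⇒  m = (-51)² − 101·17 = 884
m = 884 > 0,  v_rel·d = -51 < 0  ⇒  outside

inside=no margin=884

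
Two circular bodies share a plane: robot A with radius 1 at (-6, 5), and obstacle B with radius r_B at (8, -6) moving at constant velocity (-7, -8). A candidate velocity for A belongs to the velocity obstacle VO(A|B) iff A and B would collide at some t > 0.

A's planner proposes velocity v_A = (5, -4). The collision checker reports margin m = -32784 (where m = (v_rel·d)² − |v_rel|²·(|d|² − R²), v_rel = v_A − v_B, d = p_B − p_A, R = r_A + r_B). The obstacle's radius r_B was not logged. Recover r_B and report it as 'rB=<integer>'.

m = -32784
d = (14, -11);  v_rel = (12, 4),  |v_rel|² = 160
v_rel×d = (12)·(-11) − (4)·(14) = -188
since m = R²·160 − (-188)²:  R² = (35344 + -32784) / 160 = 16
R = √16 = 4  ⇒  r_B = 4 − 1 = 3

rB=3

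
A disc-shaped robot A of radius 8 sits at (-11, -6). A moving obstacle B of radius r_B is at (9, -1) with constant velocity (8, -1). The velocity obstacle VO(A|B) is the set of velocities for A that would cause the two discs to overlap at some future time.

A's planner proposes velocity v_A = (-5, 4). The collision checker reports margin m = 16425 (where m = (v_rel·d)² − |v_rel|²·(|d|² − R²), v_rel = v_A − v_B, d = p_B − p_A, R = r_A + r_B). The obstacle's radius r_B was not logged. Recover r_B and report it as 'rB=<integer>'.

m = 16425
d = (20, 5);  v_rel = (-13, 5),  |v_rel|² = 194
v_rel×d = (-13)·(5) − (5)·(20) = -165
since m = R²·194 − (-165)²:  R² = (27225 + 16425) / 194 = 225
R = √225 = 15  ⇒  r_B = 15 − 8 = 7

rB=7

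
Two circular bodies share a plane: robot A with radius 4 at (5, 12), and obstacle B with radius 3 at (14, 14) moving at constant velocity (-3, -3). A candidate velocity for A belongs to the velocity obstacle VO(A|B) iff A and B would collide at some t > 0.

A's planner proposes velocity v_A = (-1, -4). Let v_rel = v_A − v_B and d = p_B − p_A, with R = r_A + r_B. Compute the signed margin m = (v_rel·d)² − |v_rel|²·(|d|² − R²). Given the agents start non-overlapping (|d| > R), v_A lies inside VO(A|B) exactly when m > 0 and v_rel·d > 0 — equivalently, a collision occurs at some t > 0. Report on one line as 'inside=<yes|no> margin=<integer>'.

d = (9, 2),  |d|² = 85;  R = 4+3 = 7,  c = 85−7² = 36
v_rel = (2, -1),  |v_rel|² = 5;  v_rel·d = (2)·(9) + (-1)·(2) = 16
5·t² − 32·t + 36 = 0  ⇒  m = 16² − 5·36 = 76
m = 76 > 0,  v_rel·d = 16 > 0  ⇒  inside

inside=yes margin=76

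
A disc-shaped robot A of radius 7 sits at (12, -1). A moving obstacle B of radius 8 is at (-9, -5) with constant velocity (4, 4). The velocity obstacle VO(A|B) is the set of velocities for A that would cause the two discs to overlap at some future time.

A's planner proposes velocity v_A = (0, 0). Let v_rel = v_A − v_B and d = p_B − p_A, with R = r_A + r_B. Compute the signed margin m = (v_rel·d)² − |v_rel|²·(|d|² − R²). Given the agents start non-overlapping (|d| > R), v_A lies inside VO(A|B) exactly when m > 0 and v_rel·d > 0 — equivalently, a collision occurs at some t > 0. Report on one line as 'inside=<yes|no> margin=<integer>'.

d = (-21, -4),  |d|² = 457;  R = 7+8 = 15,  c = 457−15² = 232
v_rel = (-4, -4),  |v_rel|² = 32;  v_rel·d = (-4)·(-21) + (-4)·(-4) = 100
32·t² − 200·t + 232 = 0  ⇒  m = 100² − 32·232 = 2576
m = 2576 > 0,  v_rel·d = 100 > 0  ⇒  inside

inside=yes margin=2576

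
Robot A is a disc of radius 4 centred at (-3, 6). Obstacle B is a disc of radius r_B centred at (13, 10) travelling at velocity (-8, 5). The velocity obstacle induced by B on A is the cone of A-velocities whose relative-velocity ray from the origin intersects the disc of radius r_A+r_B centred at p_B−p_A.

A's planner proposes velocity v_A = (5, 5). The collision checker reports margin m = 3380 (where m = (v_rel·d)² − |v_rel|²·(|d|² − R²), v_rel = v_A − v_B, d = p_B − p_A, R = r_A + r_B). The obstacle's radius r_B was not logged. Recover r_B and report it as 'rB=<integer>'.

m = 3380
d = (16, 4);  v_rel = (13, 0),  |v_rel|² = 169
v_rel×d = (13)·(4) − (0)·(16) = 52
since m = R²·169 − 52²:  R² = (2704 + 3380) / 169 = 36
R = √36 = 6  ⇒  r_B = 6 − 4 = 2

rB=2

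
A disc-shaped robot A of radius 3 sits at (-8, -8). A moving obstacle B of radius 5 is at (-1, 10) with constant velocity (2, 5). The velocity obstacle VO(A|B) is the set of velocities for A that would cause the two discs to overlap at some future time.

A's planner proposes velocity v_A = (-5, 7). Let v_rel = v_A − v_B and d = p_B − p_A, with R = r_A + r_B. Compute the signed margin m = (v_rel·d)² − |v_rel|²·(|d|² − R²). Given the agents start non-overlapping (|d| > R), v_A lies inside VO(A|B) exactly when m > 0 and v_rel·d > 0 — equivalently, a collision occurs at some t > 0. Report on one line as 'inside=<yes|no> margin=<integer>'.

d = (7, 18),  |d|² = 373;  R = 3+5 = 8,  c = 373−8² = 309
v_rel = (-7, 2),  |v_rel|² = 53;  v_rel·d = (-7)·(7) + (2)·(18) = -13
53·t² + 26·t + 309 = 0  ⇒  m = (-13)² − 53·309 = -16208
m = -16208 < 0,  v_rel·d = -13 < 0  ⇒  outside

inside=no margin=-16208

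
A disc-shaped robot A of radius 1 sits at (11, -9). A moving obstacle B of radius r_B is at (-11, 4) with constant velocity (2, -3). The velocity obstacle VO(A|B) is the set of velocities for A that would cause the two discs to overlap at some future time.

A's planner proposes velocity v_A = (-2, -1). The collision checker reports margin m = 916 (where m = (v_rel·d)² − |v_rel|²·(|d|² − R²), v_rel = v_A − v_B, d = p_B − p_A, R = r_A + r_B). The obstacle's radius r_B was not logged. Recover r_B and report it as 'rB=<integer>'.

m = 916
d = (-22, 13);  v_rel = (-4, 2),  |v_rel|² = 20
v_rel×d = (-4)·(13) − (2)·(-22) = -8
since m = R²·20 − (-8)²:  R² = (64 + 916) / 20 = 49
R = √49 = 7  ⇒  r_B = 7 − 1 = 6

rB=6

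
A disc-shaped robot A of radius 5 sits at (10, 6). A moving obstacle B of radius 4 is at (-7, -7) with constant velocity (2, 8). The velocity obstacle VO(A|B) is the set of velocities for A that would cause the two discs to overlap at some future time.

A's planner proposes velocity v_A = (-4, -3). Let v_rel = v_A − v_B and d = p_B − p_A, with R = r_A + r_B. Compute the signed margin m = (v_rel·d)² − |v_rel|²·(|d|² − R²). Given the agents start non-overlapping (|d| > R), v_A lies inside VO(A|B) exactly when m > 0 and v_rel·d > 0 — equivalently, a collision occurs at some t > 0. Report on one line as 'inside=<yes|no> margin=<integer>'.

d = (-17, -13),  |d|² = 458;  R = 5+4 = 9,  c = 458−9² = 377
v_rel = (-6, -11),  |v_rel|² = 157;  v_rel·d = (-6)·(-17) + (-11)·(-13) = 245
157·t² − 490·t + 377 = 0  ⇒  m = 245² − 157·377 = 836
m = 836 > 0,  v_rel·d = 245 > 0  ⇒  inside

inside=yes margin=836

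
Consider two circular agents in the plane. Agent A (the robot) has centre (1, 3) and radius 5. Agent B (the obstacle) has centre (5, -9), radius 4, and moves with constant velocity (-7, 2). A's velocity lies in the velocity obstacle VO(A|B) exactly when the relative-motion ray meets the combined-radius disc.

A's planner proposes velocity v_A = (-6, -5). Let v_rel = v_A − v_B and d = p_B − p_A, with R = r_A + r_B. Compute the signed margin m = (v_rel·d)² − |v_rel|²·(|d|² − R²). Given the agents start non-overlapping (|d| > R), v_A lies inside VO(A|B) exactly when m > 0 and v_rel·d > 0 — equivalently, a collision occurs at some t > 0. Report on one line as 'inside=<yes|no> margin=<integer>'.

d = (4, -12),  |d|² = 160;  R = 5+4 = 9,  c = 160−9² = 79
v_rel = (1, -7),  |v_rel|² = 50;  v_rel·d = (1)·(4) + (-7)·(-12) = 88
50·t² − 176·t + 79 = 0  ⇒  m = 88² − 50·79 = 3794
m = 3794 > 0,  v_rel·d = 88 > 0  ⇒  inside

inside=yes margin=3794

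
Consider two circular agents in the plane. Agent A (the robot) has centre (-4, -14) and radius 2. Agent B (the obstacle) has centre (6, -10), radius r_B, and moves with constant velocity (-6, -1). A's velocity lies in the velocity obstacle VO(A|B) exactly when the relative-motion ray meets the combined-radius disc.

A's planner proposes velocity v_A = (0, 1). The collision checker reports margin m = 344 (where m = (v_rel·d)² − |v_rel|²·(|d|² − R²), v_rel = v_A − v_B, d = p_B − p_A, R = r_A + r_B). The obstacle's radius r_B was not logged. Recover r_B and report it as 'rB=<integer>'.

m = 344
d = (10, 4);  v_rel = (6, 2),  |v_rel|² = 40
v_rel×d = (6)·(4) − (2)·(10) = 4
since m = R²·40 − 4²:  R² = (16 + 344) / 40 = 9
R = √9 = 3  ⇒  r_B = 3 − 2 = 1

rB=1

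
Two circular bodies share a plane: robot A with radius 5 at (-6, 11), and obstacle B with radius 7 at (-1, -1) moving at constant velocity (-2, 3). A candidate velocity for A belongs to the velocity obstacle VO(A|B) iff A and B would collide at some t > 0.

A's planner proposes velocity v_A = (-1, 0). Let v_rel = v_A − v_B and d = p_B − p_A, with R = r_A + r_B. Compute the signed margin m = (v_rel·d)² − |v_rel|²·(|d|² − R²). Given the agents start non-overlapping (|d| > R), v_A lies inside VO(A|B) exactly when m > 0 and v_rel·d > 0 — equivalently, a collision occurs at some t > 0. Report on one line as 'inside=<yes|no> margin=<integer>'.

d = (5, -12),  |d|² = 169;  R = 5+7 = 12,  c = 169−12² = 25
v_rel = (1, -3),  |v_rel|² = 10;  v_rel·d = (1)·(5) + (-3)·(-12) = 41
10·t² − 82·t + 25 = 0  ⇒  m = 41² − 10·25 = 1431
m = 1431 > 0,  v_rel·d = 41 > 0  ⇒  inside

inside=yes margin=1431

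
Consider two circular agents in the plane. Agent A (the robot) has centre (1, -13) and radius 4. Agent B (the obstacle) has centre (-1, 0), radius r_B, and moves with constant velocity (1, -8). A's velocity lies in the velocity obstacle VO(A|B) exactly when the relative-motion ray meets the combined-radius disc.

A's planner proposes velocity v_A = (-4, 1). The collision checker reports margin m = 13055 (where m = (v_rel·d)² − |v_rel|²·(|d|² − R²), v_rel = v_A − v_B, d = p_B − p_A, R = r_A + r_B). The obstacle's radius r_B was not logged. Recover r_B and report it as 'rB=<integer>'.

m = 13055
d = (-2, 13);  v_rel = (-5, 9),  |v_rel|² = 106
v_rel×d = (-5)·(13) − (9)·(-2) = -47
since m = R²·106 − (-47)²:  R² = (2209 + 13055) / 106 = 144
R = √144 = 12  ⇒  r_B = 12 − 4 = 8

rB=8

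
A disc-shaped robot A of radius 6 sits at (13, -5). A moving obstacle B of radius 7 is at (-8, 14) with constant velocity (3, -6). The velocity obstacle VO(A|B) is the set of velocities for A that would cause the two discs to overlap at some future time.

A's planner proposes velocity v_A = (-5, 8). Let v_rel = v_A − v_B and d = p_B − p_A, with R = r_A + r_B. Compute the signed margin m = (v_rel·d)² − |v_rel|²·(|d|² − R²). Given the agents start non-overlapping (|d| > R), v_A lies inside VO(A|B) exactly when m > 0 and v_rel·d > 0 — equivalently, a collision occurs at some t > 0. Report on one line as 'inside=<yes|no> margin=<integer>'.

d = (-21, 19),  |d|² = 802;  R = 6+7 = 13,  c = 802−13² = 633
v_rel = (-8, 14),  |v_rel|² = 260;  v_rel·d = (-8)·(-21) + (14)·(19) = 434
260·t² − 868·t + 633 = 0  ⇒  m = 434² − 260·633 = 23776
m = 23776 > 0,  v_rel·d = 434 > 0  ⇒  inside

inside=yes margin=23776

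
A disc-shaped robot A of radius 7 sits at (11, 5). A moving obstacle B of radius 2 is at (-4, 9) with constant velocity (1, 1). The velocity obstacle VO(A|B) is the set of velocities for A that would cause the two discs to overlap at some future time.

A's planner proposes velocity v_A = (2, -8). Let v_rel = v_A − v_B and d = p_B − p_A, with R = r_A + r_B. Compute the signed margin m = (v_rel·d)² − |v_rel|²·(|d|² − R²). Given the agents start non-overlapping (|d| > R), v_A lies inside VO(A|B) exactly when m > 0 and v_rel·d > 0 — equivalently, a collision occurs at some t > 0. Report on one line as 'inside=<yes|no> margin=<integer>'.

d = (-15, 4),  |d|² = 241;  R = 7+2 = 9,  c = 241−9² = 160
v_rel = (1, -9),  |v_rel|² = 82;  v_rel·d = (1)·(-15) + (-9)·(4) = -51
82·t² + 102·t + 160 = 0  ⇒  m = (-51)² − 82·160 = -10519
m = -10519 < 0,  v_rel·d = -51 < 0  ⇒  outside

inside=no margin=-10519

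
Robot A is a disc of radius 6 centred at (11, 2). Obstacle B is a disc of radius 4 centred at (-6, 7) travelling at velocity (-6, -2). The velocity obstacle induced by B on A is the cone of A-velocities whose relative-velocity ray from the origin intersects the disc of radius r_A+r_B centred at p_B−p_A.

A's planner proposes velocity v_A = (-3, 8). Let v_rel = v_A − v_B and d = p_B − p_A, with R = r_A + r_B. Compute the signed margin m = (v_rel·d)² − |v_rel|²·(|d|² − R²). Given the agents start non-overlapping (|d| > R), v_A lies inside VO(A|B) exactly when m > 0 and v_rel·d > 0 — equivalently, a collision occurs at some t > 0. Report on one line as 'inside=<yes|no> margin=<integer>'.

d = (-17, 5),  |d|² = 314;  R = 6+4 = 10,  c = 314−10² = 214
v_rel = (3, 10),  |v_rel|² = 109;  v_rel·d = (3)·(-17) + (10)·(5) = -1
109·t² + 2·t + 214 = 0  ⇒  m = (-1)² − 109·214 = -23325
m = -23325 < 0,  v_rel·d = -1 < 0  ⇒  outside

inside=no margin=-23325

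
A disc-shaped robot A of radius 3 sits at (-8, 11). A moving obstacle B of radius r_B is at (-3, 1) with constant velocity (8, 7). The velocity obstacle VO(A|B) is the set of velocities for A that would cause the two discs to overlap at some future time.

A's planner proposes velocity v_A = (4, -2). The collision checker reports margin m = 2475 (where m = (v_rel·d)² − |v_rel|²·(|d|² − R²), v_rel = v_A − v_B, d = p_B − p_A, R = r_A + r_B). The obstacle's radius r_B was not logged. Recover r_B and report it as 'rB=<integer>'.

m = 2475
d = (5, -10);  v_rel = (-4, -9),  |v_rel|² = 97
v_rel×d = (-4)·(-10) − (-9)·(5) = 85
since m = R²·97 − 85²:  R² = (7225 + 2475) / 97 = 100
R = √100 = 10  ⇒  r_B = 10 − 3 = 7

rB=7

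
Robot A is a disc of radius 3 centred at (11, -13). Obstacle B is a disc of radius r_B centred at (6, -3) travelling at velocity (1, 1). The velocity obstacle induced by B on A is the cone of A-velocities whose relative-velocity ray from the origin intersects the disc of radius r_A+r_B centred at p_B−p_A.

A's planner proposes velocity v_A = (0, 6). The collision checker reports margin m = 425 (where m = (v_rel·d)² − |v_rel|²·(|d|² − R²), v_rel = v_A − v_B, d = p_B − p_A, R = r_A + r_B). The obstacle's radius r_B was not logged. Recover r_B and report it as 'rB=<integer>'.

m = 425
d = (-5, 10);  v_rel = (-1, 5),  |v_rel|² = 26
v_rel×d = (-1)·(10) − (5)·(-5) = 15
since m = R²·26 − 15²:  R² = (225 + 425) / 26 = 25
R = √25 = 5  ⇒  r_B = 5 − 3 = 2

rB=2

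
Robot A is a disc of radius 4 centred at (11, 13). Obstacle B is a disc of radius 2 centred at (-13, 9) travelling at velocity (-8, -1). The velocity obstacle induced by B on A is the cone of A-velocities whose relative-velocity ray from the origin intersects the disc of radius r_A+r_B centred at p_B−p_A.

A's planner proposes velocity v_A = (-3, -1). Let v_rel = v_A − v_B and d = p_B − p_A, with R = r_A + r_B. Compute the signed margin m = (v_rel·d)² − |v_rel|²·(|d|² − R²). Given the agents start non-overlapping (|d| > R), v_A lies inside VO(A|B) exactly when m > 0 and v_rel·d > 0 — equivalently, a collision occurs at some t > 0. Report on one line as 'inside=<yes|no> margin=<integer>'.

d = (-24, -4),  |d|² = 592;  R = 4+2 = 6,  c = 592−6² = 556
v_rel = (5, 0),  |v_rel|² = 25;  v_rel·d = (5)·(-24) + (0)·(-4) = -120
25·t² + 240·t + 556 = 0  ⇒  m = (-120)² − 25·556 = 500
m = 500 > 0,  v_rel·d = -120 < 0  ⇒  outside

inside=no margin=500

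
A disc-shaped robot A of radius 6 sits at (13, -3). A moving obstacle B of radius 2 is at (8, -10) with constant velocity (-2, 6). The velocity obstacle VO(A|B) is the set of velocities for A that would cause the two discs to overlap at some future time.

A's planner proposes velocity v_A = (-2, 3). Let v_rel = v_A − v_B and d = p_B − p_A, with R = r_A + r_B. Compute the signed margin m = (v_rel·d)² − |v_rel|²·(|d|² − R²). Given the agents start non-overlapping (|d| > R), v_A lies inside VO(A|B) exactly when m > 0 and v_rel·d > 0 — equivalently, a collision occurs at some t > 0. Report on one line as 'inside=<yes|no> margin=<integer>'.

d = (-5, -7),  |d|² = 74;  R = 6+2 = 8,  c = 74−8² = 10
v_rel = (0, -3),  |v_rel|² = 9;  v_rel·d = (0)·(-5) + (-3)·(-7) = 21
9·t² − 42·t + 10 = 0  ⇒  m = 21² − 9·10 = 351
m = 351 > 0,  v_rel·d = 21 > 0  ⇒  inside

inside=yes margin=351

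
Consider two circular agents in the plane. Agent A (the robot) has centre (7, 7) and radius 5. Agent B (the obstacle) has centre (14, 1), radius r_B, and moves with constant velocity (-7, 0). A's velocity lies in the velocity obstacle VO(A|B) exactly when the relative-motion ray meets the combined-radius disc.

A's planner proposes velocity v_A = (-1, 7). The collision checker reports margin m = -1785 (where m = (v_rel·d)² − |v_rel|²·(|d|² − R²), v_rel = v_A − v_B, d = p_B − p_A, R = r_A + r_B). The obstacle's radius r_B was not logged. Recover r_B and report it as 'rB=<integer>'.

m = -1785
d = (7, -6);  v_rel = (6, 7),  |v_rel|² = 85
v_rel×d = (6)·(-6) − (7)·(7) = -85
since m = R²·85 − (-85)²:  R² = (7225 + -1785) / 85 = 64
R = √64 = 8  ⇒  r_B = 8 − 5 = 3

rB=3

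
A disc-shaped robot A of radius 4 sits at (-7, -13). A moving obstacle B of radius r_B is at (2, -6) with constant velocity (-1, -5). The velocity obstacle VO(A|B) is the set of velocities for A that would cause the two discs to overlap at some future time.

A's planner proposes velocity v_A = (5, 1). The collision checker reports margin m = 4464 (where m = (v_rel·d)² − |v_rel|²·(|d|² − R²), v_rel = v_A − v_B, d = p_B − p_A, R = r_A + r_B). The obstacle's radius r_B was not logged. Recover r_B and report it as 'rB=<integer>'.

m = 4464
d = (9, 7);  v_rel = (6, 6),  |v_rel|² = 72
v_rel×d = (6)·(7) − (6)·(9) = -12
since m = R²·72 − (-12)²:  R² = (144 + 4464) / 72 = 64
R = √64 = 8  ⇒  r_B = 8 − 4 = 4

rB=4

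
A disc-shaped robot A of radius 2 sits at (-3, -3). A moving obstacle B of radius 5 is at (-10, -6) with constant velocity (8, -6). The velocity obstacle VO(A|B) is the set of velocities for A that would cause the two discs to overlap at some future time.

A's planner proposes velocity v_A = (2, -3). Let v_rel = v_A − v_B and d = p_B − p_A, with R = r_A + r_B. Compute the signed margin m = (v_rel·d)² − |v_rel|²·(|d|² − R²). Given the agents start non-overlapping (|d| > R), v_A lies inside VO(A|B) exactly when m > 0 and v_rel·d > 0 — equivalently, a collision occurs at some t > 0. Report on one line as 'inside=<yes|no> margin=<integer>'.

d = (-7, -3),  |d|² = 58;  R = 2+5 = 7,  c = 58−7² = 9
v_rel = (-6, 3),  |v_rel|² = 45;  v_rel·d = (-6)·(-7) + (3)·(-3) = 33
45·t² − 66·t + 9 = 0  ⇒  m = 33² − 45·9 = 684
m = 684 > 0,  v_rel·d = 33 > 0  ⇒  inside

inside=yes margin=684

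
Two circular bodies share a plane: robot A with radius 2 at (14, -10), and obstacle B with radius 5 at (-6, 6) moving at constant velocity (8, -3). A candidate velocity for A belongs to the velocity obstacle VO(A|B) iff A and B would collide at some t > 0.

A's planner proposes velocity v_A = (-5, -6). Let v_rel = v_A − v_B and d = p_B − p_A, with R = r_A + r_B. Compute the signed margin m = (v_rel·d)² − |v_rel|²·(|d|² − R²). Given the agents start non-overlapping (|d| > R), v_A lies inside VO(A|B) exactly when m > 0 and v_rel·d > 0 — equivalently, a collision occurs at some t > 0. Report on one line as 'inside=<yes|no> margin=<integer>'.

d = (-20, 16),  |d|² = 656;  R = 2+5 = 7,  c = 656−7² = 607
v_rel = (-13, -3),  |v_rel|² = 178;  v_rel·d = (-13)·(-20) + (-3)·(16) = 212
178·t² − 424·t + 607 = 0  ⇒  m = 212² − 178·607 = -63102
m = -63102 < 0,  v_rel·d = 212 > 0  ⇒  outside

inside=no margin=-63102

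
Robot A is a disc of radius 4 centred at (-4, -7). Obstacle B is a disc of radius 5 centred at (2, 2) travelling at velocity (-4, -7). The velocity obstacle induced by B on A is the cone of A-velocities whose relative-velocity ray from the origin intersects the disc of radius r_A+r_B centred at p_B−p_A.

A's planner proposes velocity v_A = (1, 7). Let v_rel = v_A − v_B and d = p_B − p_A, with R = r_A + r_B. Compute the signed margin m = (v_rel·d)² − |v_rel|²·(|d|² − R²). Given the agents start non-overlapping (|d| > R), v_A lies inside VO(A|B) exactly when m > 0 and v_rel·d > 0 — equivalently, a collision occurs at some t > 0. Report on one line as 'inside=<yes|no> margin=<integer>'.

d = (6, 9),  |d|² = 117;  R = 4+5 = 9,  c = 117−9² = 36
v_rel = (5, 14),  |v_rel|² = 221;  v_rel·d = (5)·(6) + (14)·(9) = 156
221·t² − 312·t + 36 = 0  ⇒  m = 156² − 221·36 = 16380
m = 16380 > 0,  v_rel·d = 156 > 0  ⇒  inside

inside=yes margin=16380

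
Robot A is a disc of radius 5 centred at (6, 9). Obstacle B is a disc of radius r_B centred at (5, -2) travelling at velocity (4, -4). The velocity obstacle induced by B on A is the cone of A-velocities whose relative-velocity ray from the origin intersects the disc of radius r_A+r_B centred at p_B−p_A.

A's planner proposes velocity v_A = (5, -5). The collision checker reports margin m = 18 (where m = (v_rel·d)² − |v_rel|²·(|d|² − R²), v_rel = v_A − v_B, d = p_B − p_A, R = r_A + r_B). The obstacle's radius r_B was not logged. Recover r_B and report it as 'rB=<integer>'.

m = 18
d = (-1, -11);  v_rel = (1, -1),  |v_rel|² = 2
v_rel×d = (1)·(-11) − (-1)·(-1) = -12
since m = R²·2 − (-12)²:  R² = (144 + 18) / 2 = 81
R = √81 = 9  ⇒  r_B = 9 − 5 = 4

rB=4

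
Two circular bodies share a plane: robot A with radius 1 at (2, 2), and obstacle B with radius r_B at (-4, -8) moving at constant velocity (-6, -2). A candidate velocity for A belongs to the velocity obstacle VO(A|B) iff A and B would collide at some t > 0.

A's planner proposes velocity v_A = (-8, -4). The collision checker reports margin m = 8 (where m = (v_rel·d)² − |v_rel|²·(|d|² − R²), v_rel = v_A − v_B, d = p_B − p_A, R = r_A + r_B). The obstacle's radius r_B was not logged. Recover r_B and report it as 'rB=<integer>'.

m = 8
d = (-6, -10);  v_rel = (-2, -2),  |v_rel|² = 8
v_rel×d = (-2)·(-10) − (-2)·(-6) = 8
since m = R²·8 − 8²:  R² = (64 + 8) / 8 = 9
R = √9 = 3  ⇒  r_B = 3 − 1 = 2

rB=2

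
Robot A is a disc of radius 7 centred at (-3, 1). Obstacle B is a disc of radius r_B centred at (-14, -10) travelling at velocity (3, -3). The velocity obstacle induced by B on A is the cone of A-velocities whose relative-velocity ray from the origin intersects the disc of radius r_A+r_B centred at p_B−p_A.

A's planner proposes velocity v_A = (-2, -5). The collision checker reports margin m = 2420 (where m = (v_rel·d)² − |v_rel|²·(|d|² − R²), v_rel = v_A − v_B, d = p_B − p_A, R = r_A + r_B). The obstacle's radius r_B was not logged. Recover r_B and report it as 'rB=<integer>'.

m = 2420
d = (-11, -11);  v_rel = (-5, -2),  |v_rel|² = 29
v_rel×d = (-5)·(-11) − (-2)·(-11) = 33
since m = R²·29 − 33²:  R² = (1089 + 2420) / 29 = 121
R = √121 = 11  ⇒  r_B = 11 − 7 = 4

rB=4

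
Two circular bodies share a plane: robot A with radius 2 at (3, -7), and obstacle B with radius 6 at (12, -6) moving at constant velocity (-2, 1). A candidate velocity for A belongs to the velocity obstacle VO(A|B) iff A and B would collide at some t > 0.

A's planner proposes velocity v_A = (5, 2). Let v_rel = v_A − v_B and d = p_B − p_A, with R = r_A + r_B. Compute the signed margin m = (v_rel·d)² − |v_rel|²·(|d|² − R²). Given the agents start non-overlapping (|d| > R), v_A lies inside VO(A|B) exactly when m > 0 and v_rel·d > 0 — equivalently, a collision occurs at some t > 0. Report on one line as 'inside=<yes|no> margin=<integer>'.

d = (9, 1),  |d|² = 82;  R = 2+6 = 8,  c = 82−8² = 18
v_rel = (7, 1),  |v_rel|² = 50;  v_rel·d = (7)·(9) + (1)·(1) = 64
50·t² − 128·t + 18 = 0  ⇒  m = 64² − 50·18 = 3196
m = 3196 > 0,  v_rel·d = 64 > 0  ⇒  inside

inside=yes margin=3196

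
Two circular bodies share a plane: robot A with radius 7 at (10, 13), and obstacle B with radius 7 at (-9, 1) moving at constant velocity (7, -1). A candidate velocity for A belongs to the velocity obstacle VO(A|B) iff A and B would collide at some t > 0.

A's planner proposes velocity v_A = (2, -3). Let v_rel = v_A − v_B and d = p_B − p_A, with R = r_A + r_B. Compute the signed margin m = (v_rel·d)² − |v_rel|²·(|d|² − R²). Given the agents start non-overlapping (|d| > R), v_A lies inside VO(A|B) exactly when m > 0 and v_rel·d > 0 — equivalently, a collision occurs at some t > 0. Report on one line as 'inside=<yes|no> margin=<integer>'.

d = (-19, -12),  |d|² = 505;  R = 7+7 = 14,  c = 505−14² = 309
v_rel = (-5, -2),  |v_rel|² = 29;  v_rel·d = (-5)·(-19) + (-2)·(-12) = 119
29·t² − 238·t + 309 = 0  ⇒  m = 119² − 29·309 = 5200
m = 5200 > 0,  v_rel·d = 119 > 0  ⇒  inside

inside=yes margin=5200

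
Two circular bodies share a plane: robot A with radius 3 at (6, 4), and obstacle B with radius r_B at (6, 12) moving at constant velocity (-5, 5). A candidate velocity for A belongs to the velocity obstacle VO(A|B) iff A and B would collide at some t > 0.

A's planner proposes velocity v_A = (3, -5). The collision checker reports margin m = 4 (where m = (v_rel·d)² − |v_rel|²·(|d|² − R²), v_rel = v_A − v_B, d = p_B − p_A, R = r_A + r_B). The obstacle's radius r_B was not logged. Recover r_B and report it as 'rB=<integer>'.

m = 4
d = (0, 8);  v_rel = (8, -10),  |v_rel|² = 164
v_rel×d = (8)·(8) − (-10)·(0) = 64
since m = R²·164 − 64²:  R² = (4096 + 4) / 164 = 25
R = √25 = 5  ⇒  r_B = 5 − 3 = 2

rB=2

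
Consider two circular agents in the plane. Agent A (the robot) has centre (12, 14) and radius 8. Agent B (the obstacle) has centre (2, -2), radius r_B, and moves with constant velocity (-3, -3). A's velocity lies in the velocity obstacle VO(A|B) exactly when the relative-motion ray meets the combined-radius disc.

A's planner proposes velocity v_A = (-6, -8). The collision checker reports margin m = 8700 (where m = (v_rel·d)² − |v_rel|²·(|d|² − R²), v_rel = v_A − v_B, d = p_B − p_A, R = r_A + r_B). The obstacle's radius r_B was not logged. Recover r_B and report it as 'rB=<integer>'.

m = 8700
d = (-10, -16);  v_rel = (-3, -5),  |v_rel|² = 34
v_rel×d = (-3)·(-16) − (-5)·(-10) = -2
since m = R²·34 − (-2)²:  R² = (4 + 8700) / 34 = 256
R = √256 = 16  ⇒  r_B = 16 − 8 = 8

rB=8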